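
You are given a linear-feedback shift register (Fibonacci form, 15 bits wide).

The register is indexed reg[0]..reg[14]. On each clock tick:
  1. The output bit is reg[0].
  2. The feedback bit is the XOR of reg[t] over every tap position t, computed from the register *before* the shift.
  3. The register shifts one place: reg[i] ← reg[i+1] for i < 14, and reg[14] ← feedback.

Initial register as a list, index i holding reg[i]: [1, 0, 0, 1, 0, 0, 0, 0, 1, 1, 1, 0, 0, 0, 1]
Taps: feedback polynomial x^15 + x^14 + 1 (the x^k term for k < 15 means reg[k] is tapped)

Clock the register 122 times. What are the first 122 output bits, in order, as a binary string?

step | reg (before) | out | fb
   0 | 100100001110001 | 1 | 0
   1 | 001000011100010 | 0 | 0
   2 | 010000111000100 | 0 | 0
   3 | 100001110001000 | 1 | 1
   4 | 000011100010001 | 0 | 1
   5 | 000111000100011 | 0 | 1
   6 | 001110001000111 | 0 | 1
   7 | 011100010001111 | 0 | 1
   8 | 111000100011111 | 1 | 0
   9 | 110001000111110 | 1 | 1
  10 | 100010001111101 | 1 | 0
  11 | 000100011111010 | 0 | 0
  12 | 001000111110100 | 0 | 0
  13 | 010001111101000 | 0 | 0
  14 | 100011111010000 | 1 | 1
  15 | 000111110100001 | 0 | 1
  16 | 001111101000011 | 0 | 1
  17 | 011111010000111 | 0 | 1
  18 | 111110100001111 | 1 | 0
  19 | 111101000011110 | 1 | 1
  20 | 111010000111101 | 1 | 0
  21 | 110100001111010 | 1 | 1
  22 | 101000011110101 | 1 | 0
  23 | 010000111101010 | 0 | 0
  24 | 100001111010100 | 1 | 1
  25 | 000011110101001 | 0 | 1
  26 | 000111101010011 | 0 | 1
  27 | 001111010100111 | 0 | 1
  28 | 011110101001111 | 0 | 1
  29 | 111101010011111 | 1 | 0
  30 | 111010100111110 | 1 | 1
  31 | 110101001111101 | 1 | 0
  32 | 101010011111010 | 1 | 1
  33 | 010100111110101 | 0 | 1
  34 | 101001111101011 | 1 | 0
  35 | 010011111010110 | 0 | 0
  36 | 100111110101100 | 1 | 1
  37 | 001111101011001 | 0 | 1
  38 | 011111010110011 | 0 | 1
  39 | 111110101100111 | 1 | 0
  40 | 111101011001110 | 1 | 1
  41 | 111010110011101 | 1 | 0
  42 | 110101100111010 | 1 | 1
  43 | 101011001110101 | 1 | 0
  44 | 010110011101010 | 0 | 0
  45 | 101100111010100 | 1 | 1
  46 | 011001110101001 | 0 | 1
  47 | 110011101010011 | 1 | 0
  48 | 100111010100110 | 1 | 1
  49 | 001110101001101 | 0 | 1
  50 | 011101010011011 | 0 | 1
  51 | 111010100110111 | 1 | 0
  52 | 110101001101110 | 1 | 1
  53 | 101010011011101 | 1 | 0
  54 | 010100110111010 | 0 | 0
  55 | 101001101110100 | 1 | 1
  56 | 010011011101001 | 0 | 1
  57 | 100110111010011 | 1 | 0
  58 | 001101110100110 | 0 | 0
  59 | 011011101001100 | 0 | 0
  60 | 110111010011000 | 1 | 1
  61 | 101110100110001 | 1 | 0
  62 | 011101001100010 | 0 | 0
  63 | 111010011000100 | 1 | 1
  64 | 110100110001001 | 1 | 0
  65 | 101001100010010 | 1 | 1
  66 | 010011000100101 | 0 | 1
  67 | 100110001001011 | 1 | 0
  68 | 001100010010110 | 0 | 0
  69 | 011000100101100 | 0 | 0
  70 | 110001001011000 | 1 | 1
  71 | 100010010110001 | 1 | 0
  72 | 000100101100010 | 0 | 0
  73 | 001001011000100 | 0 | 0
  74 | 010010110001000 | 0 | 0
  75 | 100101100010000 | 1 | 1
  76 | 001011000100001 | 0 | 1
  77 | 010110001000011 | 0 | 1
  78 | 101100010000111 | 1 | 0
  79 | 011000100001110 | 0 | 0
  80 | 110001000011100 | 1 | 1
  81 | 100010000111001 | 1 | 0
  82 | 000100001110010 | 0 | 0
  83 | 001000011100100 | 0 | 0
  84 | 010000111001000 | 0 | 0
  85 | 100001110010000 | 1 | 1
  86 | 000011100100001 | 0 | 1
  87 | 000111001000011 | 0 | 1
  88 | 001110010000111 | 0 | 1
  89 | 011100100001111 | 0 | 1
  90 | 111001000011111 | 1 | 0
  91 | 110010000111110 | 1 | 1
  92 | 100100001111101 | 1 | 0
  93 | 001000011111010 | 0 | 0
  94 | 010000111110100 | 0 | 0
  95 | 100001111101000 | 1 | 1
  96 | 000011111010001 | 0 | 1
  97 | 000111110100011 | 0 | 1
  98 | 001111101000111 | 0 | 1
  99 | 011111010001111 | 0 | 1
 100 | 111110100011111 | 1 | 0
 101 | 111101000111110 | 1 | 1
 102 | 111010001111101 | 1 | 0
 103 | 110100011111010 | 1 | 1
 104 | 101000111110101 | 1 | 0
 105 | 010001111101010 | 0 | 0
 106 | 100011111010100 | 1 | 1
 107 | 000111110101001 | 0 | 1
 108 | 001111101010011 | 0 | 1
 109 | 011111010100111 | 0 | 1
 110 | 111110101001111 | 1 | 0
 111 | 111101010011110 | 1 | 1
 112 | 111010100111101 | 1 | 0
 113 | 110101001111010 | 1 | 1
 114 | 101010011110101 | 1 | 0
 115 | 010100111101010 | 0 | 0
 116 | 101001111010100 | 1 | 1
 117 | 010011110101001 | 0 | 1
 118 | 100111101010011 | 1 | 0
 119 | 001111010100110 | 0 | 0
 120 | 011110101001100 | 0 | 0
 121 | 111101010011000 | 1 | 1

10010000111000100011111010000111101010011111010110011101010011011101001100010010110001000011100100001111101000111110101001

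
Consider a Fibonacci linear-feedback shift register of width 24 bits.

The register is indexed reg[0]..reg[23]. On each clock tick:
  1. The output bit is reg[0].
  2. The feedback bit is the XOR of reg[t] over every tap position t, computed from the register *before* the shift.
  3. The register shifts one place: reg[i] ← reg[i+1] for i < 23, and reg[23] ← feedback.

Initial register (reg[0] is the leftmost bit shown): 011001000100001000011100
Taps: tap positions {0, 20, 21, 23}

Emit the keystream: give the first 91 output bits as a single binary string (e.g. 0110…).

step | reg (before) | out | fb
   0 | 011001000100001000011100 | 0 | 0
   1 | 110010001000010000111000 | 1 | 0
   2 | 100100010000100001110000 | 1 | 1
   3 | 001000100001000011100001 | 0 | 1
   4 | 010001000010000111000011 | 0 | 1
   5 | 100010000100001110000111 | 1 | 1
   6 | 000100001000011100001111 | 0 | 1
   7 | 001000010000111000011111 | 0 | 1
   8 | 010000100001110000111111 | 0 | 1
   9 | 100001000011100001111111 | 1 | 0
  10 | 000010000111000011111110 | 0 | 0
  11 | 000100001110000111111100 | 0 | 0
  12 | 001000011100001111111000 | 0 | 1
  13 | 010000111000011111110001 | 0 | 1
  14 | 100001110000111111100011 | 1 | 0
  15 | 000011100001111111000110 | 0 | 1
  16 | 000111000011111110001101 | 0 | 1
  17 | 001110000111111100011011 | 0 | 0
  18 | 011100001111111000110110 | 0 | 1
  19 | 111000011111110001101101 | 1 | 0
  20 | 110000111111100011011010 | 1 | 0
  21 | 100001111111000110110100 | 1 | 0
  22 | 000011111110001101101000 | 0 | 1
  23 | 000111111100011011010001 | 0 | 1
  24 | 001111111000110110100011 | 0 | 1
  25 | 011111110001101101000111 | 0 | 0
  26 | 111111100011011010001110 | 1 | 1
  27 | 111111000110110100011101 | 1 | 0
  28 | 111110001101101000111010 | 1 | 0
  29 | 111100011011010001110100 | 1 | 0
  30 | 111000110110100011101000 | 1 | 0
  31 | 110001101101000111010000 | 1 | 1
  32 | 100011011010001110100001 | 1 | 0
  33 | 000110110100011101000010 | 0 | 0
  34 | 001101101000111010000100 | 0 | 1
  35 | 011011010001110100001001 | 0 | 0
  36 | 110110100011101000010010 | 1 | 1
  37 | 101101000111010000100101 | 1 | 1
  38 | 011010001110100001001011 | 0 | 0
  39 | 110100011101000010010110 | 1 | 0
  40 | 101000111010000100101100 | 1 | 1
  41 | 010001110100001001011001 | 0 | 0
  42 | 100011101000010010110010 | 1 | 1
  43 | 000111010000100101100101 | 0 | 0
  44 | 001110100001001011001010 | 0 | 1
  45 | 011101000010010110010101 | 0 | 0
  46 | 111010000100101100101010 | 1 | 0
  47 | 110100001001011001010100 | 1 | 0
  48 | 101000010010110010101000 | 1 | 0
  49 | 010000100101100101010000 | 0 | 0
  50 | 100001001011001010100000 | 1 | 1
  51 | 000010010110010101000001 | 0 | 1
  52 | 000100101100101010000011 | 0 | 1
  53 | 001001011001010100000111 | 0 | 0
  54 | 010010110010101000001110 | 0 | 0
  55 | 100101100101010000011100 | 1 | 1
  56 | 001011001010100000111001 | 0 | 0
  57 | 010110010101000001110010 | 0 | 0
  58 | 101100101010000011100100 | 1 | 0
  59 | 011001010100000111001000 | 0 | 1
  60 | 110010101000001110010001 | 1 | 0
  61 | 100101010000011100100010 | 1 | 1
  62 | 001010100000111001000101 | 0 | 0
  63 | 010101000001110010001010 | 0 | 1
  64 | 101010000011100100010101 | 1 | 1
  65 | 010100000111001000101011 | 0 | 0
  66 | 101000001110010001010110 | 1 | 0
  67 | 010000011100100010101100 | 0 | 0
  68 | 100000111001000101011000 | 1 | 0
  69 | 000001110010001010110000 | 0 | 0
  70 | 000011100100010101100000 | 0 | 0
  71 | 000111001000101011000000 | 0 | 0
  72 | 001110010001010110000000 | 0 | 0
  73 | 011100100010101100000000 | 0 | 0
  74 | 111001000101011000000000 | 1 | 1
  75 | 110010001010110000000001 | 1 | 0
  76 | 100100010101100000000010 | 1 | 1
  77 | 001000101011000000000101 | 0 | 0
  78 | 010001010110000000001010 | 0 | 1
  79 | 100010101100000000010101 | 1 | 1
  80 | 000101011000000000101011 | 0 | 0
  81 | 001010110000000001010110 | 0 | 1
  82 | 010101100000000010101101 | 0 | 1
  83 | 101011000000000101011011 | 1 | 1
  84 | 010110000000001010110111 | 0 | 0
  85 | 101100000000010101101110 | 1 | 1
  86 | 011000000000101011011101 | 0 | 1
  87 | 110000000001010110111011 | 1 | 1
  88 | 100000000010101101110111 | 1 | 1
  89 | 000000000101011011101111 | 0 | 1
  90 | 000000001010110111011111 | 0 | 1

0110010001000010000111000011111110001101101000111010000100101100101010000011100100010101100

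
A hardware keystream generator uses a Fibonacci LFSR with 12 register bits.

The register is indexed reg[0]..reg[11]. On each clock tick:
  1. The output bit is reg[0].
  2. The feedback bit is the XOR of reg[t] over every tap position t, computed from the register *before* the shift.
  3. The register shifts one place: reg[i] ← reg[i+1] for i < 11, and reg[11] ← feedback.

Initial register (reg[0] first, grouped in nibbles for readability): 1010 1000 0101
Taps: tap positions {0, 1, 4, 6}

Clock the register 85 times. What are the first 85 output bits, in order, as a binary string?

1010100001010110100000110011011110111100110000111001100110110101110011110001011001011

tick  register→output (feedback)
  0  101010000101→1 (0)
  1  010100001010→0 (1)
  2  101000010101→1 (1)
  3  010000101011→0 (0)
  4  100001010110→1 (1)
  5  000010101101→0 (0)
  6  000101011010→0 (0)
  7  001010110100→0 (0)
  8  010101101000→0 (0)
  9  101011010000→1 (0)
 10  010110100000→0 (1)
 11  101101000001→1 (1)
 12  011010000011→0 (0)
 13  110100000110→1 (0)
 14  101000001100→1 (1)
 15  010000011001→0 (1)
 16  100000110011→1 (0)
 17  000001100110→0 (1)
 18  000011001101→0 (1)
 19  000110011011→0 (1)
 20  001100110111→0 (1)
 21  011001101111→0 (0)
 22  110011011110→1 (1)
 23  100110111101→1 (1)
 24  001101111011→0 (1)
 25  011011110111→0 (1)
 26  110111101111→1 (0)
 27  101111011110→1 (0)
 28  011110111100→0 (1)
 29  111101111001→1 (1)
 30  111011110011→1 (0)
 31  110111100110→1 (0)
 32  101111001100→1 (0)
 33  011110011000→0 (0)
 34  111100110000→1 (1)
 35  111001100001→1 (1)
 36  110011000011→1 (1)
 37  100110000111→1 (0)
 38  001100001110→0 (0)
 39  011000011100→0 (1)
 40  110000111001→1 (1)
 41  100001110011→1 (0)
 42  000011100110→0 (0)
 43  000111001100→0 (1)
 44  001110011001→0 (1)
 45  011100110011→0 (0)
 46  111001100110→1 (1)
 47  110011001101→1 (1)
 48  100110011011→1 (0)
 49  001100110110→0 (1)
 50  011001101101→0 (0)
 51  110011011010→1 (1)
 52  100110110101→1 (1)
 53  001101101011→0 (1)
 54  011011010111→0 (0)
 55  110110101110→1 (0)
 56  101101011100→1 (1)
 57  011010111001→0 (1)
 58  110101110011→1 (1)
 59  101011100111→1 (1)
 60  010111001111→0 (0)
 61  101110011110→1 (0)
 62  011100111100→0 (0)
 63  111001111000→1 (1)
 64  110011110001→1 (0)
 65  100111100010→1 (1)
 66  001111000101→0 (1)
 67  011110001011→0 (0)
 68  111100010110→1 (0)
 69  111000101100→1 (1)
 70  110001011001→1 (0)
 71  100010110010→1 (1)
 72  000101100101→0 (1)
 73  001011001011→0 (1)
 74  010110010111→0 (0)
 75  101100101110→1 (0)
 76  011001011100→0 (1)
 77  110010111001→1 (0)
 78  100101110010→1 (0)
 79  001011100100→0 (0)
 80  010111001000→0 (0)
 81  101110010000→1 (0)
 82  011100100000→0 (0)
 83  111001000000→1 (0)
 84  110010000000→1 (1)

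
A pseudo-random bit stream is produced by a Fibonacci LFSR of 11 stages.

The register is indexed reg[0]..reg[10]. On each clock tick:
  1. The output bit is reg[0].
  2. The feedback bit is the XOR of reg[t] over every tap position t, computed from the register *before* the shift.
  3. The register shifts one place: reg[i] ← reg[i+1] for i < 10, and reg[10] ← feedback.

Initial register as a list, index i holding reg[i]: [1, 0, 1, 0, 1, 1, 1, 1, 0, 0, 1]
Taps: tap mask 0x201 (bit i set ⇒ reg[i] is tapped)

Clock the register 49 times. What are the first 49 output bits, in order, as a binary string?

tick  register→output (feedback)
  0  10101111001→1 (1)
  1  01011110011→0 (1)
  2  10111100111→1 (0)
  3  01111001110→0 (1)
  4  11110011101→1 (1)
  5  11100111011→1 (0)
  6  11001110110→1 (0)
  7  10011101100→1 (1)
  8  00111011001→0 (0)
  9  01110110010→0 (1)
 10  11101100101→1 (1)
 11  11011001011→1 (0)
 12  10110010110→1 (0)
 13  01100101100→0 (0)
 14  11001011000→1 (1)
 15  10010110001→1 (1)
 16  00101100011→0 (1)
 17  01011000111→0 (1)
 18  10110001111→1 (0)
 19  01100011110→0 (1)
 20  11000111101→1 (1)
 21  10001111011→1 (0)
 22  00011110110→0 (1)
 23  00111101101→0 (0)
 24  01111011010→0 (1)
 25  11110110101→1 (1)
 26  11101101011→1 (0)
 27  11011010110→1 (0)
 28  10110101100→1 (1)
 29  01101011001→0 (0)
 30  11010110010→1 (0)
 31  10101100100→1 (1)
 32  01011001001→0 (0)
 33  10110010010→1 (0)
 34  01100100100→0 (0)
 35  11001001000→1 (1)
 36  10010010001→1 (1)
 37  00100100011→0 (1)
 38  01001000111→0 (1)
 39  10010001111→1 (0)
 40  00100011110→0 (1)
 41  01000111101→0 (0)
 42  10001111010→1 (0)
 43  00011110100→0 (0)
 44  00111101000→0 (0)
 45  01111010000→0 (0)
 46  11110100000→1 (1)
 47  11101000001→1 (1)
 48  11010000011→1 (0)

1010111100111011001011000111101101011001001000111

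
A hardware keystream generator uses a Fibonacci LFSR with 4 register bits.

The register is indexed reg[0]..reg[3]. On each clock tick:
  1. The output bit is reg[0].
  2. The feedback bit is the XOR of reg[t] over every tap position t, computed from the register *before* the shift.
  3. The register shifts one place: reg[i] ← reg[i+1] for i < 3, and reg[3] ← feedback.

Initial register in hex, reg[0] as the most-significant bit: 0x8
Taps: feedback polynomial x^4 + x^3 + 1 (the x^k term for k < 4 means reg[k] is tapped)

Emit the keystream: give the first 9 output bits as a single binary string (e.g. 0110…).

100011110

k : reg_k → out_k, fb_k
0: 1000 → 1, fb=1
1: 0001 → 0, fb=1
2: 0011 → 0, fb=1
3: 0111 → 0, fb=1
4: 1111 → 1, fb=0
5: 1110 → 1, fb=1
6: 1101 → 1, fb=0
7: 1010 → 1, fb=1
8: 0101 → 0, fb=1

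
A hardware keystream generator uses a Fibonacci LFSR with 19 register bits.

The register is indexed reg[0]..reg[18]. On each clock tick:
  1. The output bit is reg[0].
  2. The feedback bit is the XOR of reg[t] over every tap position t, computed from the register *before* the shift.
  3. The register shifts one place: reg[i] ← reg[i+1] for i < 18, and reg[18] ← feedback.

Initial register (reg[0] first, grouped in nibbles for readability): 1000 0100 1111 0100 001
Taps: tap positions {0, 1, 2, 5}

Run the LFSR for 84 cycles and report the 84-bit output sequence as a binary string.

step | reg (before) | out | fb
   0 | 1000010011110100001 | 1 | 0
   1 | 0000100111101000010 | 0 | 0
   2 | 0001001111010000100 | 0 | 0
   3 | 0010011110100001000 | 0 | 0
   4 | 0100111101000010000 | 0 | 0
   5 | 1001111010000100000 | 1 | 0
   6 | 0011110100001000000 | 0 | 0
   7 | 0111101000010000000 | 0 | 0
   8 | 1111010000100000000 | 1 | 0
   9 | 1110100001000000000 | 1 | 1
  10 | 1101000010000000001 | 1 | 0
  11 | 1010000100000000010 | 1 | 0
  12 | 0100001000000000100 | 0 | 1
  13 | 1000010000000001001 | 1 | 0
  14 | 0000100000000010010 | 0 | 0
  15 | 0001000000000100100 | 0 | 0
  16 | 0010000000001001000 | 0 | 1
  17 | 0100000000010010001 | 0 | 1
  18 | 1000000000100100011 | 1 | 1
  19 | 0000000001001000111 | 0 | 0
  20 | 0000000010010001110 | 0 | 0
  21 | 0000000100100011100 | 0 | 0
  22 | 0000001001000111000 | 0 | 0
  23 | 0000010010001110000 | 0 | 1
  24 | 0000100100011100001 | 0 | 0
  25 | 0001001000111000010 | 0 | 0
  26 | 0010010001110000100 | 0 | 0
  27 | 0100100011100001000 | 0 | 1
  28 | 1001000111000010001 | 1 | 1
  29 | 0010001110000100011 | 0 | 1
  30 | 0100011100001000111 | 0 | 0
  31 | 1000111000010001110 | 1 | 0
  32 | 0001110000100011100 | 0 | 1
  33 | 0011100001000111001 | 0 | 1
  34 | 0111000010001110011 | 0 | 0
  35 | 1110000100011100110 | 1 | 1
  36 | 1100001000111001101 | 1 | 0
  37 | 1000010001110011010 | 1 | 0
  38 | 0000100011100110100 | 0 | 0
  39 | 0001000111001101000 | 0 | 0
  40 | 0010001110011010000 | 0 | 1
  41 | 0100011100110100001 | 0 | 0
  42 | 1000111001101000010 | 1 | 0
  43 | 0001110011010000100 | 0 | 1
  44 | 0011100110100001001 | 0 | 1
  45 | 0111001101000010011 | 0 | 0
  46 | 1110011010000100110 | 1 | 0
  47 | 1100110100001001100 | 1 | 1
  48 | 1001101000010011001 | 1 | 1
  49 | 0011010000100110011 | 0 | 0
  50 | 0110100001001100110 | 0 | 0
  51 | 1101000010011001100 | 1 | 0
  52 | 1010000100110011000 | 1 | 0
  53 | 0100001001100110000 | 0 | 1
  54 | 1000010011001100001 | 1 | 0
  55 | 0000100110011000010 | 0 | 0
  56 | 0001001100110000100 | 0 | 0
  57 | 0010011001100001000 | 0 | 0
  58 | 0100110011000010000 | 0 | 0
  59 | 1001100110000100000 | 1 | 1
  60 | 0011001100001000001 | 0 | 1
  61 | 0110011000010000011 | 0 | 1
  62 | 1100110000100000111 | 1 | 1
  63 | 1001100001000001111 | 1 | 1
  64 | 0011000010000011111 | 0 | 1
  65 | 0110000100000111111 | 0 | 0
  66 | 1100001000001111110 | 1 | 0
  67 | 1000010000011111100 | 1 | 0
  68 | 0000100000111111000 | 0 | 0
  69 | 0001000001111110000 | 0 | 0
  70 | 0010000011111100000 | 0 | 1
  71 | 0100000111111000001 | 0 | 1
  72 | 1000001111110000011 | 1 | 1
  73 | 0000011111100000111 | 0 | 1
  74 | 0000111111000001111 | 0 | 1
  75 | 0001111110000011111 | 0 | 1
  76 | 0011111100000111111 | 0 | 0
  77 | 0111111000001111110 | 0 | 1
  78 | 1111110000011111101 | 1 | 0
  79 | 1111100000111111010 | 1 | 1
  80 | 1111000001111110101 | 1 | 1
  81 | 1110000011111101011 | 1 | 1
  82 | 1100000111111010111 | 1 | 0
  83 | 1000001111110101110 | 1 | 1

100001001111010000100000000010010001110000100011100110100001001100110000100000111111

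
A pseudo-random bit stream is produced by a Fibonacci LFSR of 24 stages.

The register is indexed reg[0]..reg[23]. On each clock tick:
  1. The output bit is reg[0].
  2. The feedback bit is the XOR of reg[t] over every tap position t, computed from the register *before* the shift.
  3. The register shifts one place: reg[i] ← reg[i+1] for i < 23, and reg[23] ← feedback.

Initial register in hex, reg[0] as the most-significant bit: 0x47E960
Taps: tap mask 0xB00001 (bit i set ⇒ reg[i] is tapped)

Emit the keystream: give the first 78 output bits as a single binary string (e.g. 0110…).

step | reg (before) | out | fb
   0 | 010001111110100101100000 | 0 | 0
   1 | 100011111101001011000000 | 1 | 1
   2 | 000111111010010110000001 | 0 | 1
   3 | 001111110100101100000011 | 0 | 1
   4 | 011111101001011000000111 | 0 | 0
   5 | 111111010010110000001110 | 1 | 1
   6 | 111110100101100000011101 | 1 | 0
   7 | 111101001011000000111010 | 1 | 0
   8 | 111010010110000001110100 | 1 | 0
   9 | 110100101100000011101000 | 1 | 0
  10 | 101001011000000111010000 | 1 | 1
  11 | 010010110000001110100001 | 0 | 1
  12 | 100101100000011101000011 | 1 | 0
  13 | 001011000000111010000110 | 0 | 1
  14 | 010110000001110100001101 | 0 | 1
  15 | 101100000011101000011011 | 1 | 1
  16 | 011000000111010000110111 | 0 | 0
  17 | 110000001110100001101110 | 1 | 1
  18 | 100000011101000011011101 | 1 | 0
  19 | 000000111010000110111010 | 0 | 1
  20 | 000001110100001101110101 | 0 | 0
  21 | 000011101000011011101010 | 0 | 1
  22 | 000111010000110111010101 | 0 | 0
  23 | 001110100001101110101010 | 0 | 1
  24 | 011101000011011101010101 | 0 | 0
  25 | 111010000110111010101010 | 1 | 0
  26 | 110100001101110101010100 | 1 | 0
  27 | 101000011011101010101000 | 1 | 0
  28 | 010000110111010101010000 | 0 | 0
  29 | 100001101110101010100000 | 1 | 1
  30 | 000011011101010101000001 | 0 | 1
  31 | 000110111010101010000011 | 0 | 1
  32 | 001101110101010100000111 | 0 | 0
  33 | 011011101010101000001110 | 0 | 0
  34 | 110111010101010000011100 | 1 | 1
  35 | 101110101010100000111001 | 1 | 1
  36 | 011101010101000001110011 | 0 | 1
  37 | 111010101010000011100111 | 1 | 1
  38 | 110101010100000111001111 | 1 | 0
  39 | 101010101000001110011110 | 1 | 1
  40 | 010101010000011100111101 | 0 | 1
  41 | 101010100000111001111011 | 1 | 1
  42 | 010101000001110011110111 | 0 | 0
  43 | 101010000011100111101110 | 1 | 1
  44 | 010100000111001111011101 | 0 | 1
  45 | 101000001110011110111011 | 1 | 1
  46 | 010000011100111101110111 | 0 | 0
  47 | 100000111001111011101110 | 1 | 1
  48 | 000001110011110111011101 | 0 | 1
  49 | 000011100111101110111011 | 0 | 0
  50 | 000111001111011101110110 | 0 | 1
  51 | 001110011110111011101101 | 0 | 1
  52 | 011100111101110111011011 | 0 | 0
  53 | 111001111011101110110110 | 1 | 0
  54 | 110011110111011101101100 | 1 | 1
  55 | 100111101110111011011001 | 1 | 1
  56 | 001111011101110110110011 | 0 | 1
  57 | 011110111011101101100111 | 0 | 0
  58 | 111101110111011011001110 | 1 | 1
  59 | 111011101110110110011101 | 1 | 0
  60 | 110111011101101100111010 | 1 | 0
  61 | 101110111011011001110100 | 1 | 0
  62 | 011101110110110011101000 | 0 | 1
  63 | 111011101101100111010001 | 1 | 0
  64 | 110111011011001110100010 | 1 | 1
  65 | 101110110110011101000101 | 1 | 1
  66 | 011101101100111010001011 | 0 | 0
  67 | 111011011001110100010110 | 1 | 0
  68 | 110110110011101000101100 | 1 | 1
  69 | 101101100111010001011001 | 1 | 1
  70 | 011011001110100010110011 | 0 | 1
  71 | 110110011101000101100111 | 1 | 1
  72 | 101100111010001011001111 | 1 | 0
  73 | 011001110100010110011110 | 0 | 0
  74 | 110011101000101100111100 | 1 | 1
  75 | 100111010001011001111001 | 1 | 1
  76 | 001110100010110011110011 | 0 | 1
  77 | 011101000101100111100111 | 0 | 0

010001111110100101100000011101000011011101010101000001110011110111011101101100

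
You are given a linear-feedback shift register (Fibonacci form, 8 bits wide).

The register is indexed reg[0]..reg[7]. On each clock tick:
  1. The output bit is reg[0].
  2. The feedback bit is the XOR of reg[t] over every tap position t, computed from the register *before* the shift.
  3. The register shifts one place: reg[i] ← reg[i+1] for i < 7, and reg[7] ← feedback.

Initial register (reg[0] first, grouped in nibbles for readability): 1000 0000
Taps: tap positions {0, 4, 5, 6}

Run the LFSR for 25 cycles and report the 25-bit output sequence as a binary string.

k : reg_k → out_k, fb_k
0: 10000000 → 1, fb=1
1: 00000001 → 0, fb=0
2: 00000010 → 0, fb=1
3: 00000101 → 0, fb=1
4: 00001011 → 0, fb=0
5: 00010110 → 0, fb=0
6: 00101100 → 0, fb=0
7: 01011000 → 0, fb=1
8: 10110001 → 1, fb=1
9: 01100011 → 0, fb=1
10: 11000111 → 1, fb=1
11: 10001111 → 1, fb=0
12: 00011110 → 0, fb=1
13: 00111101 → 0, fb=0
14: 01111010 → 0, fb=0
15: 11110100 → 1, fb=0
16: 11101000 → 1, fb=0
17: 11010000 → 1, fb=1
18: 10100001 → 1, fb=1
19: 01000011 → 0, fb=1
20: 10000111 → 1, fb=1
21: 00001111 → 0, fb=1
22: 00011111 → 0, fb=1
23: 00111111 → 0, fb=1
24: 01111111 → 0, fb=1

1000000010110001111010000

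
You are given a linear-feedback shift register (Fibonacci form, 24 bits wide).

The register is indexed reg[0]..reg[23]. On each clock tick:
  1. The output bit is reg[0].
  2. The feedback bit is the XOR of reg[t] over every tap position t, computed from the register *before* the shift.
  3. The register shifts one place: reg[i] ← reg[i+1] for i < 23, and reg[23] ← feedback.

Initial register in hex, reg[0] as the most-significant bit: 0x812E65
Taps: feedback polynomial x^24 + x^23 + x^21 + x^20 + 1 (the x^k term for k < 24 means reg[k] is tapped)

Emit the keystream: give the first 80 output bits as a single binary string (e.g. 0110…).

step | reg (before) | out | fb
   0 | 100000010010111001100101 | 1 | 1
   1 | 000000100101110011001011 | 0 | 0
   2 | 000001001011100110010110 | 0 | 1
   3 | 000010010111001100101101 | 0 | 1
   4 | 000100101110011001011011 | 0 | 0
   5 | 001001011100110010110110 | 0 | 1
   6 | 010010111001100101101101 | 0 | 1
   7 | 100101110011001011011011 | 1 | 1
   8 | 001011100110010110110111 | 0 | 0
   9 | 010111001100101101101110 | 0 | 0
  10 | 101110011001011011011100 | 1 | 1
  11 | 011100110010110110111001 | 0 | 0
  12 | 111001100101101101110010 | 1 | 1
  13 | 110011001011011011100101 | 1 | 1
  14 | 100110010110110111001011 | 1 | 1
  15 | 001100101101101110010111 | 0 | 0
  16 | 011001011011011100101110 | 0 | 0
  17 | 110010110110111001011100 | 1 | 1
  18 | 100101101101110010111001 | 1 | 1
  19 | 001011011011100101110011 | 0 | 1
  20 | 010110110111001011100111 | 0 | 0
  21 | 101101101110010111001110 | 1 | 1
  22 | 011011011100101110011101 | 0 | 1
  23 | 110110111001011100111011 | 1 | 1
  24 | 101101110010111001110111 | 1 | 1
  25 | 011011100101110011101111 | 0 | 1
  26 | 110111001011100111011111 | 1 | 0
  27 | 101110010111001110111110 | 1 | 1
  28 | 011100101110011101111101 | 0 | 1
  29 | 111001011100111011111011 | 1 | 1
  30 | 110010111001110111110111 | 1 | 1
  31 | 100101110011101111101111 | 1 | 0
  32 | 001011100111011111011110 | 0 | 0
  33 | 010111001110111110111100 | 0 | 0
  34 | 101110011101111101111000 | 1 | 0
  35 | 011100111011111011110000 | 0 | 0
  36 | 111001110111110111100000 | 1 | 1
  37 | 110011101111101111000001 | 1 | 0
  38 | 100111011111011110000010 | 1 | 1
  39 | 001110111110111100000101 | 0 | 0
  40 | 011101111101111000001010 | 0 | 1
  41 | 111011111011110000010101 | 1 | 1
  42 | 110111110111100000101011 | 1 | 1
  43 | 101111101111000001010111 | 1 | 1
  44 | 011111011110000010101111 | 0 | 1
  45 | 111110111100000101011111 | 1 | 0
  46 | 111101111000001010111110 | 1 | 1
  47 | 111011110000010101111101 | 1 | 0
  48 | 110111100000101011111010 | 1 | 0
  49 | 101111000001010111110100 | 1 | 0
  50 | 011110000010101111101000 | 0 | 1
  51 | 111100000101011111010001 | 1 | 0
  52 | 111000001010111110100010 | 1 | 1
  53 | 110000010101111101000101 | 1 | 1
  54 | 100000101011111010001011 | 1 | 1
  55 | 000001010111110100010111 | 0 | 0
  56 | 000010101111101000101110 | 0 | 0
  57 | 000101011111010001011100 | 0 | 0
  58 | 001010111110100010111000 | 0 | 1
  59 | 010101111101000101110001 | 0 | 1
  60 | 101011111010001011100011 | 1 | 0
  61 | 010111110100010111000110 | 0 | 1
  62 | 101111101000101110001101 | 1 | 0
  63 | 011111010001011100011010 | 0 | 1
  64 | 111110100010111000110101 | 1 | 1
  65 | 111101000101110001101011 | 1 | 1
  66 | 111010001011100011010111 | 1 | 1
  67 | 110100010111000110101111 | 1 | 0
  68 | 101000101110001101011110 | 1 | 1
  69 | 010001011100011010111101 | 0 | 1
  70 | 100010111000110101111011 | 1 | 1
  71 | 000101110001101011110111 | 0 | 0
  72 | 001011100011010111101110 | 0 | 0
  73 | 010111000110101111011100 | 0 | 0
  74 | 101110001101011110111000 | 1 | 0
  75 | 011100011010111101110000 | 0 | 0
  76 | 111000110101111011100000 | 1 | 1
  77 | 110001101011110111000001 | 1 | 0
  78 | 100011010111101110000010 | 1 | 1
  79 | 000110101111011100000101 | 0 | 0

10000001001011100110010110110111001011100111011111011110000010101111101000101110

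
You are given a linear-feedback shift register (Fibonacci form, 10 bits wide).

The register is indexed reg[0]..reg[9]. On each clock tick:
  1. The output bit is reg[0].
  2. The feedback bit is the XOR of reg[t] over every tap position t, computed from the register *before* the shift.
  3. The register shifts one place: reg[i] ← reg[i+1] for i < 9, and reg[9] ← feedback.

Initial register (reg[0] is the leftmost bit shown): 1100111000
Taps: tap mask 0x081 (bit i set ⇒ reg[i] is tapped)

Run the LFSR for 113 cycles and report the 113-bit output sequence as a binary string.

k : reg_k → out_k, fb_k
0: 1100111000 → 1, fb=1
1: 1001110001 → 1, fb=1
2: 0011100011 → 0, fb=0
3: 0111000110 → 0, fb=1
4: 1110001101 → 1, fb=0
5: 1100011010 → 1, fb=1
6: 1000110101 → 1, fb=0
7: 0001101010 → 0, fb=0
8: 0011010100 → 0, fb=1
9: 0110101001 → 0, fb=0
10: 1101010010 → 1, fb=1
11: 1010100101 → 1, fb=0
12: 0101001010 → 0, fb=0
13: 1010010100 → 1, fb=0
14: 0100101000 → 0, fb=0
15: 1001010000 → 1, fb=1
16: 0010100001 → 0, fb=0
17: 0101000010 → 0, fb=0
18: 1010000100 → 1, fb=0
19: 0100001000 → 0, fb=0
20: 1000010000 → 1, fb=1
21: 0000100001 → 0, fb=0
22: 0001000010 → 0, fb=0
23: 0010000100 → 0, fb=1
24: 0100001001 → 0, fb=0
25: 1000010010 → 1, fb=1
26: 0000100101 → 0, fb=1
27: 0001001011 → 0, fb=0
28: 0010010110 → 0, fb=1
29: 0100101101 → 0, fb=1
30: 1001011011 → 1, fb=1
31: 0010110111 → 0, fb=1
32: 0101101111 → 0, fb=1
33: 1011011111 → 1, fb=0
34: 0110111110 → 0, fb=1
35: 1101111101 → 1, fb=0
36: 1011111010 → 1, fb=1
37: 0111110101 → 0, fb=1
38: 1111101011 → 1, fb=1
39: 1111010111 → 1, fb=0
40: 1110101110 → 1, fb=0
41: 1101011100 → 1, fb=0
42: 1010111000 → 1, fb=1
43: 0101110001 → 0, fb=0
44: 1011100010 → 1, fb=1
45: 0111000101 → 0, fb=1
46: 1110001011 → 1, fb=1
47: 1100010111 → 1, fb=0
48: 1000101110 → 1, fb=0
49: 0001011100 → 0, fb=1
50: 0010111001 → 0, fb=0
51: 0101110010 → 0, fb=0
52: 1011100100 → 1, fb=0
53: 0111001000 → 0, fb=0
54: 1110010000 → 1, fb=1
55: 1100100001 → 1, fb=1
56: 1001000011 → 1, fb=1
57: 0010000111 → 0, fb=1
58: 0100001111 → 0, fb=1
59: 1000011111 → 1, fb=0
60: 0000111110 → 0, fb=1
61: 0001111101 → 0, fb=1
62: 0011111011 → 0, fb=0
63: 0111110110 → 0, fb=1
64: 1111101101 → 1, fb=0
65: 1111011010 → 1, fb=1
66: 1110110101 → 1, fb=0
67: 1101101010 → 1, fb=1
68: 1011010101 → 1, fb=0
69: 0110101010 → 0, fb=0
70: 1101010100 → 1, fb=0
71: 1010101000 → 1, fb=1
72: 0101010001 → 0, fb=0
73: 1010100010 → 1, fb=1
74: 0101000101 → 0, fb=1
75: 1010001011 → 1, fb=1
76: 0100010111 → 0, fb=1
77: 1000101111 → 1, fb=0
78: 0001011110 → 0, fb=1
79: 0010111101 → 0, fb=1
80: 0101111011 → 0, fb=0
81: 1011110110 → 1, fb=0
82: 0111101100 → 0, fb=1
83: 1111011001 → 1, fb=1
84: 1110110011 → 1, fb=1
85: 1101100111 → 1, fb=0
86: 1011001110 → 1, fb=0
87: 0110011100 → 0, fb=1
88: 1100111001 → 1, fb=1
89: 1001110011 → 1, fb=1
90: 0011100111 → 0, fb=1
91: 0111001111 → 0, fb=1
92: 1110011111 → 1, fb=0
93: 1100111110 → 1, fb=0
94: 1001111100 → 1, fb=0
95: 0011111000 → 0, fb=0
96: 0111110000 → 0, fb=0
97: 1111100000 → 1, fb=1
98: 1111000001 → 1, fb=1
99: 1110000011 → 1, fb=1
100: 1100000111 → 1, fb=0
101: 1000001110 → 1, fb=0
102: 0000011100 → 0, fb=1
103: 0000111001 → 0, fb=0
104: 0001110010 → 0, fb=0
105: 0011100100 → 0, fb=1
106: 0111001001 → 0, fb=0
107: 1110010010 → 1, fb=1
108: 1100100101 → 1, fb=0
109: 1001001010 → 1, fb=1
110: 0010010101 → 0, fb=1
111: 0100101011 → 0, fb=0
112: 1001010110 → 1, fb=0

11001110001101010010100001000010010110111110101110001011100100001111101101010100010111101100111001111100000111001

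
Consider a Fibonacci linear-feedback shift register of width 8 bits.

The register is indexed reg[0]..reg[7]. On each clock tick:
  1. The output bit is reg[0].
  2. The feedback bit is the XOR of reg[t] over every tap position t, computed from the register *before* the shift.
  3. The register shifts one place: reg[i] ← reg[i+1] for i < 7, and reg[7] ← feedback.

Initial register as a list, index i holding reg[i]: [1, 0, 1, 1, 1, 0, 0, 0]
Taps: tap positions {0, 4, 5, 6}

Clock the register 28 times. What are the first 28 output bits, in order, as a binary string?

1011100000110001010110011001

step | reg (before) | out | fb
   0 | 10111000 | 1 | 0
   1 | 01110000 | 0 | 0
   2 | 11100000 | 1 | 1
   3 | 11000001 | 1 | 1
   4 | 10000011 | 1 | 0
   5 | 00000110 | 0 | 0
   6 | 00001100 | 0 | 0
   7 | 00011000 | 0 | 1
   8 | 00110001 | 0 | 0
   9 | 01100010 | 0 | 1
  10 | 11000101 | 1 | 0
  11 | 10001010 | 1 | 1
  12 | 00010101 | 0 | 1
  13 | 00101011 | 0 | 0
  14 | 01010110 | 0 | 0
  15 | 10101100 | 1 | 1
  16 | 01011001 | 0 | 1
  17 | 10110011 | 1 | 0
  18 | 01100110 | 0 | 0
  19 | 11001100 | 1 | 1
  20 | 10011001 | 1 | 0
  21 | 00110010 | 0 | 1
  22 | 01100101 | 0 | 1
  23 | 11001011 | 1 | 1
  24 | 10010111 | 1 | 1
  25 | 00101111 | 0 | 1
  26 | 01011111 | 0 | 1
  27 | 10111111 | 1 | 0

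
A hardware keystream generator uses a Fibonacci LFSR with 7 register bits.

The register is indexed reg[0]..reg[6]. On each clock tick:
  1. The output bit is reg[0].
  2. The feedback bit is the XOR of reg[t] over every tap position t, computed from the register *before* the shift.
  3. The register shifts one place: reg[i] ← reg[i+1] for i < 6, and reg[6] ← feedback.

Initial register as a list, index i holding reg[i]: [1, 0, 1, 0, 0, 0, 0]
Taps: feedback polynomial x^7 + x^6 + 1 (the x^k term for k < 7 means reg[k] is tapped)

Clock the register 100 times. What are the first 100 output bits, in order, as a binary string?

tick  register→output (feedback)
  0  1010000→1 (1)
  1  0100001→0 (1)
  2  1000011→1 (0)
  3  0000110→0 (0)
  4  0001100→0 (0)
  5  0011000→0 (0)
  6  0110000→0 (0)
  7  1100000→1 (1)
  8  1000001→1 (0)
  9  0000010→0 (0)
 10  0000100→0 (0)
 11  0001000→0 (0)
 12  0010000→0 (0)
 13  0100000→0 (0)
 14  1000000→1 (1)
 15  0000001→0 (1)
 16  0000011→0 (1)
 17  0000111→0 (1)
 18  0001111→0 (1)
 19  0011111→0 (1)
 20  0111111→0 (1)
 21  1111111→1 (0)
 22  1111110→1 (1)
 23  1111101→1 (0)
 24  1111010→1 (1)
 25  1110101→1 (0)
 26  1101010→1 (1)
 27  1010101→1 (0)
 28  0101010→0 (0)
 29  1010100→1 (1)
 30  0101001→0 (1)
 31  1010011→1 (0)
 32  0100110→0 (0)
 33  1001100→1 (1)
 34  0011001→0 (1)
 35  0110011→0 (1)
 36  1100111→1 (0)
 37  1001110→1 (1)
 38  0011101→0 (1)
 39  0111011→0 (1)
 40  1110111→1 (0)
 41  1101110→1 (1)
 42  1011101→1 (0)
 43  0111010→0 (0)
 44  1110100→1 (1)
 45  1101001→1 (0)
 46  1010010→1 (1)
 47  0100101→0 (1)
 48  1001011→1 (0)
 49  0010110→0 (0)
 50  0101100→0 (0)
 51  1011000→1 (1)
 52  0110001→0 (1)
 53  1100011→1 (0)
 54  1000110→1 (1)
 55  0001101→0 (1)
 56  0011011→0 (1)
 57  0110111→0 (1)
 58  1101111→1 (0)
 59  1011110→1 (1)
 60  0111101→0 (1)
 61  1111011→1 (0)
 62  1110110→1 (1)
 63  1101101→1 (0)
 64  1011010→1 (1)
 65  0110101→0 (1)
 66  1101011→1 (0)
 67  1010110→1 (1)
 68  0101101→0 (1)
 69  1011011→1 (0)
 70  0110110→0 (0)
 71  1101100→1 (1)
 72  1011001→1 (0)
 73  0110010→0 (0)
 74  1100100→1 (1)
 75  1001001→1 (0)
 76  0010010→0 (0)
 77  0100100→0 (0)
 78  1001000→1 (1)
 79  0010001→0 (1)
 80  0100011→0 (1)
 81  1000111→1 (0)
 82  0001110→0 (0)
 83  0011100→0 (0)
 84  0111000→0 (0)
 85  1110000→1 (1)
 86  1100001→1 (0)
 87  1000010→1 (1)
 88  0000101→0 (1)
 89  0001011→0 (1)
 90  0010111→0 (1)
 91  0101111→0 (1)
 92  1011111→1 (0)
 93  0111110→0 (0)
 94  1111100→1 (1)
 95  1111001→1 (0)
 96  1110010→1 (1)
 97  1100101→1 (0)
 98  1001010→1 (1)
 99  0010101→0 (1)

1010000110000010000001111111010101001100111011101001011000110111101101011011001001000111000010111110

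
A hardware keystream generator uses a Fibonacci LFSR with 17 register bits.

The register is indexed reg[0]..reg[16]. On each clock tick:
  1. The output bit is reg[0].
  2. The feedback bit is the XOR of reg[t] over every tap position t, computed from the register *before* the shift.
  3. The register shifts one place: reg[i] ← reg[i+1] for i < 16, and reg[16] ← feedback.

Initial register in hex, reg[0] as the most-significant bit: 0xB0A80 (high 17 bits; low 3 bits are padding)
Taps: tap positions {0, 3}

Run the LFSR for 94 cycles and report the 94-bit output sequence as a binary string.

tick  register→output (feedback)
  0  10110000101010000→1 (0)
  1  01100001010100000→0 (0)
  2  11000010101000000→1 (1)
  3  10000101010000001→1 (1)
  4  00001010100000011→0 (0)
  5  00010101000000110→0 (1)
  6  00101010000001101→0 (0)
  7  01010100000011010→0 (1)
  8  10101000000110101→1 (1)
  9  01010000001101011→0 (1)
 10  10100000011010111→1 (1)
 11  01000000110101111→0 (0)
 12  10000001101011110→1 (1)
 13  00000011010111101→0 (0)
 14  00000110101111010→0 (0)
 15  00001101011110100→0 (0)
 16  00011010111101000→0 (1)
 17  00110101111010001→0 (1)
 18  01101011110100011→0 (0)
 19  11010111101000110→1 (0)
 20  10101111010001100→1 (1)
 21  01011110100011001→0 (1)
 22  10111101000110011→1 (0)
 23  01111010001100110→0 (1)
 24  11110100011001101→1 (0)
 25  11101000110011010→1 (1)
 26  11010001100110101→1 (0)
 27  10100011001101010→1 (1)
 28  01000110011010101→0 (0)
 29  10001100110101010→1 (1)
 30  00011001101010101→0 (1)
 31  00110011010101011→0 (1)
 32  01100110101010111→0 (0)
 33  11001101010101110→1 (1)
 34  10011010101011101→1 (0)
 35  00110101010111010→0 (1)
 36  01101010101110101→0 (0)
 37  11010101011101010→1 (0)
 38  10101010111010100→1 (1)
 39  01010101110101001→0 (1)
 40  10101011101010011→1 (1)
 41  01010111010100111→0 (1)
 42  10101110101001111→1 (1)
 43  01011101010011111→0 (1)
 44  10111010100111111→1 (0)
 45  01110101001111110→0 (1)
 46  11101010011111101→1 (1)
 47  11010100111111011→1 (0)
 48  10101001111110110→1 (1)
 49  01010011111101101→0 (1)
 50  10100111111011011→1 (1)
 51  01001111110110111→0 (0)
 52  10011111101101110→1 (0)
 53  00111111011011100→0 (1)
 54  01111110110111001→0 (1)
 55  11111101101110011→1 (0)
 56  11111011011100110→1 (0)
 57  11110110111001100→1 (0)
 58  11101101110011000→1 (1)
 59  11011011100110001→1 (0)
 60  10110111001100010→1 (0)
 61  01101110011000100→0 (0)
 62  11011100110001000→1 (0)
 63  10111001100010000→1 (0)
 64  01110011000100000→0 (1)
 65  11100110001000001→1 (1)
 66  11001100010000011→1 (1)
 67  10011000100000111→1 (0)
 68  00110001000001110→0 (1)
 69  01100010000011101→0 (0)
 70  11000100000111010→1 (1)
 71  10001000001110101→1 (1)
 72  00010000011101011→0 (1)
 73  00100000111010111→0 (0)
 74  01000001110101110→0 (0)
 75  10000011101011100→1 (1)
 76  00000111010111001→0 (0)
 77  00001110101110010→0 (0)
 78  00011101011100100→0 (1)
 79  00111010111001001→0 (1)
 80  01110101110010011→0 (1)
 81  11101011100100111→1 (1)
 82  11010111001001111→1 (0)
 83  10101110010011110→1 (1)
 84  01011100100111101→0 (1)
 85  10111001001111011→1 (0)
 86  01110010011110110→0 (1)
 87  11100100111101101→1 (1)
 88  11001001111011011→1 (1)
 89  10010011110110111→1 (0)
 90  00100111101101110→0 (0)
 91  01001111011011100→0 (0)
 92  10011110110111000→1 (0)
 93  00111101101110000→0 (1)

1011000010101000000110101111010001100110101010111010100111111011011100110001000001110101110010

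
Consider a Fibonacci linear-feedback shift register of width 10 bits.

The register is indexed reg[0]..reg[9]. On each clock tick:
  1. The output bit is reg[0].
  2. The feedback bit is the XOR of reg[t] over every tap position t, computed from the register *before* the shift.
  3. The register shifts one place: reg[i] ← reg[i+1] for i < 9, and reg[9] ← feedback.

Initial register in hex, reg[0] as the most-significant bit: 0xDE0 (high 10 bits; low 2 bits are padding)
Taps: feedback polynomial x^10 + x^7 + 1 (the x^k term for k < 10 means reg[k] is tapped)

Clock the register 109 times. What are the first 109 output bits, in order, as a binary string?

step | reg (before) | out | fb
   0 | 1101111000 | 1 | 1
   1 | 1011110001 | 1 | 1
   2 | 0111100011 | 0 | 0
   3 | 1111000110 | 1 | 0
   4 | 1110001100 | 1 | 0
   5 | 1100011000 | 1 | 1
   6 | 1000110001 | 1 | 1
   7 | 0001100011 | 0 | 0
   8 | 0011000110 | 0 | 1
   9 | 0110001101 | 0 | 1
  10 | 1100011011 | 1 | 1
  11 | 1000110111 | 1 | 0
  12 | 0001101110 | 0 | 1
  13 | 0011011101 | 0 | 1
  14 | 0110111011 | 0 | 0
  15 | 1101110110 | 1 | 0
  16 | 1011101100 | 1 | 0
  17 | 0111011000 | 0 | 0
  18 | 1110110000 | 1 | 1
  19 | 1101100001 | 1 | 1
  20 | 1011000011 | 1 | 1
  21 | 0110000111 | 0 | 1
  22 | 1100001111 | 1 | 0
  23 | 1000011110 | 1 | 0
  24 | 0000111100 | 0 | 1
  25 | 0001111001 | 0 | 0
  26 | 0011110010 | 0 | 0
  27 | 0111100100 | 0 | 1
  28 | 1111001001 | 1 | 1
  29 | 1110010011 | 1 | 1
  30 | 1100100111 | 1 | 0
  31 | 1001001110 | 1 | 0
  32 | 0010011100 | 0 | 1
  33 | 0100111001 | 0 | 0
  34 | 1001110010 | 1 | 1
  35 | 0011100101 | 0 | 1
  36 | 0111001011 | 0 | 0
  37 | 1110010110 | 1 | 0
  38 | 1100101100 | 1 | 0
  39 | 1001011000 | 1 | 1
  40 | 0010110001 | 0 | 0
  41 | 0101100010 | 0 | 0
  42 | 1011000100 | 1 | 0
  43 | 0110001000 | 0 | 0
  44 | 1100010000 | 1 | 1
  45 | 1000100001 | 1 | 1
  46 | 0001000011 | 0 | 0
  47 | 0010000110 | 0 | 1
  48 | 0100001101 | 0 | 1
  49 | 1000011011 | 1 | 1
  50 | 0000110111 | 0 | 1
  51 | 0001101111 | 0 | 1
  52 | 0011011111 | 0 | 1
  53 | 0110111111 | 0 | 1
  54 | 1101111111 | 1 | 0
  55 | 1011111110 | 1 | 0
  56 | 0111111100 | 0 | 1
  57 | 1111111001 | 1 | 1
  58 | 1111110011 | 1 | 1
  59 | 1111100111 | 1 | 0
  60 | 1111001110 | 1 | 0
  61 | 1110011100 | 1 | 0
  62 | 1100111000 | 1 | 1
  63 | 1001110001 | 1 | 1
  64 | 0011100011 | 0 | 0
  65 | 0111000110 | 0 | 1
  66 | 1110001101 | 1 | 0
  67 | 1100011010 | 1 | 1
  68 | 1000110101 | 1 | 0
  69 | 0001101010 | 0 | 0
  70 | 0011010100 | 0 | 1
  71 | 0110101001 | 0 | 0
  72 | 1101010010 | 1 | 1
  73 | 1010100101 | 1 | 0
  74 | 0101001010 | 0 | 0
  75 | 1010010100 | 1 | 0
  76 | 0100101000 | 0 | 0
  77 | 1001010000 | 1 | 1
  78 | 0010100001 | 0 | 0
  79 | 0101000010 | 0 | 0
  80 | 1010000100 | 1 | 0
  81 | 0100001000 | 0 | 0
  82 | 1000010000 | 1 | 1
  83 | 0000100001 | 0 | 0
  84 | 0001000010 | 0 | 0
  85 | 0010000100 | 0 | 1
  86 | 0100001001 | 0 | 0
  87 | 1000010010 | 1 | 1
  88 | 0000100101 | 0 | 1
  89 | 0001001011 | 0 | 0
  90 | 0010010110 | 0 | 1
  91 | 0100101101 | 0 | 1
  92 | 1001011011 | 1 | 1
  93 | 0010110111 | 0 | 1
  94 | 0101101111 | 0 | 1
  95 | 1011011111 | 1 | 0
  96 | 0110111110 | 0 | 1
  97 | 1101111101 | 1 | 0
  98 | 1011111010 | 1 | 1
  99 | 0111110101 | 0 | 1
 100 | 1111101011 | 1 | 1
 101 | 1111010111 | 1 | 0
 102 | 1110101110 | 1 | 0
 103 | 1101011100 | 1 | 0
 104 | 1010111000 | 1 | 1
 105 | 0101110001 | 0 | 0
 106 | 1011100010 | 1 | 1
 107 | 0111000101 | 0 | 1
 108 | 1110001011 | 1 | 1

1101111000110001101110110000111100100111001011000100001101111111001110001101010010100001000010010110111110101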